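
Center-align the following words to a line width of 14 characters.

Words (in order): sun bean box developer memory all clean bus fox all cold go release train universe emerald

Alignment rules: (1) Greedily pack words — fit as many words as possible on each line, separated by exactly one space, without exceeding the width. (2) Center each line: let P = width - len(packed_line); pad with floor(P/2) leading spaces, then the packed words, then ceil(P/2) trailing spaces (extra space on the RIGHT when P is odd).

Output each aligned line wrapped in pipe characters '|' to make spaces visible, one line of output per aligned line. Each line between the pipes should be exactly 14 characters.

Answer: | sun bean box |
|  developer   |
|  memory all  |
|clean bus fox |
| all cold go  |
|release train |
|   universe   |
|   emerald    |

Derivation:
Line 1: ['sun', 'bean', 'box'] (min_width=12, slack=2)
Line 2: ['developer'] (min_width=9, slack=5)
Line 3: ['memory', 'all'] (min_width=10, slack=4)
Line 4: ['clean', 'bus', 'fox'] (min_width=13, slack=1)
Line 5: ['all', 'cold', 'go'] (min_width=11, slack=3)
Line 6: ['release', 'train'] (min_width=13, slack=1)
Line 7: ['universe'] (min_width=8, slack=6)
Line 8: ['emerald'] (min_width=7, slack=7)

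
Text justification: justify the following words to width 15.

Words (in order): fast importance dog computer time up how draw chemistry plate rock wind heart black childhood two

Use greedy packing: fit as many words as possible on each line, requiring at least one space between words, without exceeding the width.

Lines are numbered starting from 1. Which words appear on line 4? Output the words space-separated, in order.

Line 1: ['fast', 'importance'] (min_width=15, slack=0)
Line 2: ['dog', 'computer'] (min_width=12, slack=3)
Line 3: ['time', 'up', 'how'] (min_width=11, slack=4)
Line 4: ['draw', 'chemistry'] (min_width=14, slack=1)
Line 5: ['plate', 'rock', 'wind'] (min_width=15, slack=0)
Line 6: ['heart', 'black'] (min_width=11, slack=4)
Line 7: ['childhood', 'two'] (min_width=13, slack=2)

Answer: draw chemistry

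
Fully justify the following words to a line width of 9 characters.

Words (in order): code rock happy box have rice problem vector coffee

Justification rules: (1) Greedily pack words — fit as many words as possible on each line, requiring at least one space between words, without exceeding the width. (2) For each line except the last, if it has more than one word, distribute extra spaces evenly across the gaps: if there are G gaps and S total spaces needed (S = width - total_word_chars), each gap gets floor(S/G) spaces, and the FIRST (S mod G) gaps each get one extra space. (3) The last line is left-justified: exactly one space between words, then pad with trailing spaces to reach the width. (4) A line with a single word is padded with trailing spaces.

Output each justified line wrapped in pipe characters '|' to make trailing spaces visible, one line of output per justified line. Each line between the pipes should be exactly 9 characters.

Line 1: ['code', 'rock'] (min_width=9, slack=0)
Line 2: ['happy', 'box'] (min_width=9, slack=0)
Line 3: ['have', 'rice'] (min_width=9, slack=0)
Line 4: ['problem'] (min_width=7, slack=2)
Line 5: ['vector'] (min_width=6, slack=3)
Line 6: ['coffee'] (min_width=6, slack=3)

Answer: |code rock|
|happy box|
|have rice|
|problem  |
|vector   |
|coffee   |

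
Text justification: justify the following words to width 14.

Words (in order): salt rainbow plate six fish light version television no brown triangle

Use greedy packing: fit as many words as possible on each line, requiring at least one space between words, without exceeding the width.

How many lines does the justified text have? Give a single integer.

Line 1: ['salt', 'rainbow'] (min_width=12, slack=2)
Line 2: ['plate', 'six', 'fish'] (min_width=14, slack=0)
Line 3: ['light', 'version'] (min_width=13, slack=1)
Line 4: ['television', 'no'] (min_width=13, slack=1)
Line 5: ['brown', 'triangle'] (min_width=14, slack=0)
Total lines: 5

Answer: 5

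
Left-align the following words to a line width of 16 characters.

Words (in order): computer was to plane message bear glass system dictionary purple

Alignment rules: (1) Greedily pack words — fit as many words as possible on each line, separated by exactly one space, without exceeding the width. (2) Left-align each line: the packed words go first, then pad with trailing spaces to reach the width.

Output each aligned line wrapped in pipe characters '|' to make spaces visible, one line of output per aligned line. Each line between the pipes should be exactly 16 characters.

Answer: |computer was to |
|plane message   |
|bear glass      |
|system          |
|dictionary      |
|purple          |

Derivation:
Line 1: ['computer', 'was', 'to'] (min_width=15, slack=1)
Line 2: ['plane', 'message'] (min_width=13, slack=3)
Line 3: ['bear', 'glass'] (min_width=10, slack=6)
Line 4: ['system'] (min_width=6, slack=10)
Line 5: ['dictionary'] (min_width=10, slack=6)
Line 6: ['purple'] (min_width=6, slack=10)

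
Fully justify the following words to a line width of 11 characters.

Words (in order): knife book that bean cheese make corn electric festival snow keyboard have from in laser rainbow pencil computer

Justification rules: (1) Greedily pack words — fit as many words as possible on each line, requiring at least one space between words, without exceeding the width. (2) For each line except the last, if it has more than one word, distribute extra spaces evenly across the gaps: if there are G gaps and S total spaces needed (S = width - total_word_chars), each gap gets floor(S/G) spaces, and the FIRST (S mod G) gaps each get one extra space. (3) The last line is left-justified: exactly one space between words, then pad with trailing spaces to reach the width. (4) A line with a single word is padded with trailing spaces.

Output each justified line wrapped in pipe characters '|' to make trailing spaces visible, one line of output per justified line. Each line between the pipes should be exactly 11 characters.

Line 1: ['knife', 'book'] (min_width=10, slack=1)
Line 2: ['that', 'bean'] (min_width=9, slack=2)
Line 3: ['cheese', 'make'] (min_width=11, slack=0)
Line 4: ['corn'] (min_width=4, slack=7)
Line 5: ['electric'] (min_width=8, slack=3)
Line 6: ['festival'] (min_width=8, slack=3)
Line 7: ['snow'] (min_width=4, slack=7)
Line 8: ['keyboard'] (min_width=8, slack=3)
Line 9: ['have', 'from'] (min_width=9, slack=2)
Line 10: ['in', 'laser'] (min_width=8, slack=3)
Line 11: ['rainbow'] (min_width=7, slack=4)
Line 12: ['pencil'] (min_width=6, slack=5)
Line 13: ['computer'] (min_width=8, slack=3)

Answer: |knife  book|
|that   bean|
|cheese make|
|corn       |
|electric   |
|festival   |
|snow       |
|keyboard   |
|have   from|
|in    laser|
|rainbow    |
|pencil     |
|computer   |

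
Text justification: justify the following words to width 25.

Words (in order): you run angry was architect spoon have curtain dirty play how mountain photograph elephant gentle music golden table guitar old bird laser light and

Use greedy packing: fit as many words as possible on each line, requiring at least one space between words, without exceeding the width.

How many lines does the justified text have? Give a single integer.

Line 1: ['you', 'run', 'angry', 'was'] (min_width=17, slack=8)
Line 2: ['architect', 'spoon', 'have'] (min_width=20, slack=5)
Line 3: ['curtain', 'dirty', 'play', 'how'] (min_width=22, slack=3)
Line 4: ['mountain', 'photograph'] (min_width=19, slack=6)
Line 5: ['elephant', 'gentle', 'music'] (min_width=21, slack=4)
Line 6: ['golden', 'table', 'guitar', 'old'] (min_width=23, slack=2)
Line 7: ['bird', 'laser', 'light', 'and'] (min_width=20, slack=5)
Total lines: 7

Answer: 7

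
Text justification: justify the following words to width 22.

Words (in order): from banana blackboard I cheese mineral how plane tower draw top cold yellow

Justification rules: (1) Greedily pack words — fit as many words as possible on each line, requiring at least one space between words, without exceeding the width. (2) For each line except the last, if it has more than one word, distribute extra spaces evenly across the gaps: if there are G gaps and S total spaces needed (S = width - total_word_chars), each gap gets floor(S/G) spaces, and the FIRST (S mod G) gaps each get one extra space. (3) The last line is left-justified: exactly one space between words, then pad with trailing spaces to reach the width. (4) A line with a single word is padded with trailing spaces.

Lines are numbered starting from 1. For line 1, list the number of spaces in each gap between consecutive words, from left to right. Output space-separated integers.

Line 1: ['from', 'banana', 'blackboard'] (min_width=22, slack=0)
Line 2: ['I', 'cheese', 'mineral', 'how'] (min_width=20, slack=2)
Line 3: ['plane', 'tower', 'draw', 'top'] (min_width=20, slack=2)
Line 4: ['cold', 'yellow'] (min_width=11, slack=11)

Answer: 1 1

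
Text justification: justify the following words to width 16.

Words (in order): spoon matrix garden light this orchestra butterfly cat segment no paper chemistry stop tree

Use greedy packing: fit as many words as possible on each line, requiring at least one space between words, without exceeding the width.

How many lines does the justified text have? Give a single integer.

Answer: 7

Derivation:
Line 1: ['spoon', 'matrix'] (min_width=12, slack=4)
Line 2: ['garden', 'light'] (min_width=12, slack=4)
Line 3: ['this', 'orchestra'] (min_width=14, slack=2)
Line 4: ['butterfly', 'cat'] (min_width=13, slack=3)
Line 5: ['segment', 'no', 'paper'] (min_width=16, slack=0)
Line 6: ['chemistry', 'stop'] (min_width=14, slack=2)
Line 7: ['tree'] (min_width=4, slack=12)
Total lines: 7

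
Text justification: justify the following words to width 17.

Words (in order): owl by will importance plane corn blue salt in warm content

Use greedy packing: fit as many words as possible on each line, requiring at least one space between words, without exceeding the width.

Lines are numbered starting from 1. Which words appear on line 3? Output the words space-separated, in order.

Line 1: ['owl', 'by', 'will'] (min_width=11, slack=6)
Line 2: ['importance', 'plane'] (min_width=16, slack=1)
Line 3: ['corn', 'blue', 'salt', 'in'] (min_width=17, slack=0)
Line 4: ['warm', 'content'] (min_width=12, slack=5)

Answer: corn blue salt in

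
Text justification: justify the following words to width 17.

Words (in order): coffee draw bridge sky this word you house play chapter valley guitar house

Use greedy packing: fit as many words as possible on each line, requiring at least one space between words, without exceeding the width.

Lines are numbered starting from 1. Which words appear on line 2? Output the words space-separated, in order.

Answer: bridge sky this

Derivation:
Line 1: ['coffee', 'draw'] (min_width=11, slack=6)
Line 2: ['bridge', 'sky', 'this'] (min_width=15, slack=2)
Line 3: ['word', 'you', 'house'] (min_width=14, slack=3)
Line 4: ['play', 'chapter'] (min_width=12, slack=5)
Line 5: ['valley', 'guitar'] (min_width=13, slack=4)
Line 6: ['house'] (min_width=5, slack=12)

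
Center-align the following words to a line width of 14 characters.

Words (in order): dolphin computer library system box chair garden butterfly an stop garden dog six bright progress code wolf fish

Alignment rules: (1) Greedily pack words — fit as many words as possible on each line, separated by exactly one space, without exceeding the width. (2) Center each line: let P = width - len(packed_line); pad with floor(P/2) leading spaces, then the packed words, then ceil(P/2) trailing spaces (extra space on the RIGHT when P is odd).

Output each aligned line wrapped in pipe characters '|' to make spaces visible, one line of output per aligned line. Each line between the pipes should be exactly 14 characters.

Answer: |   dolphin    |
|   computer   |
|library system|
|  box chair   |
|    garden    |
| butterfly an |
| stop garden  |
|dog six bright|
|progress code |
|  wolf fish   |

Derivation:
Line 1: ['dolphin'] (min_width=7, slack=7)
Line 2: ['computer'] (min_width=8, slack=6)
Line 3: ['library', 'system'] (min_width=14, slack=0)
Line 4: ['box', 'chair'] (min_width=9, slack=5)
Line 5: ['garden'] (min_width=6, slack=8)
Line 6: ['butterfly', 'an'] (min_width=12, slack=2)
Line 7: ['stop', 'garden'] (min_width=11, slack=3)
Line 8: ['dog', 'six', 'bright'] (min_width=14, slack=0)
Line 9: ['progress', 'code'] (min_width=13, slack=1)
Line 10: ['wolf', 'fish'] (min_width=9, slack=5)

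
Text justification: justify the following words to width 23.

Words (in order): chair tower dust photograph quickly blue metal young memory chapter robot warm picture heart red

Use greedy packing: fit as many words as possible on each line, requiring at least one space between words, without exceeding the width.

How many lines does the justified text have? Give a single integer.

Line 1: ['chair', 'tower', 'dust'] (min_width=16, slack=7)
Line 2: ['photograph', 'quickly', 'blue'] (min_width=23, slack=0)
Line 3: ['metal', 'young', 'memory'] (min_width=18, slack=5)
Line 4: ['chapter', 'robot', 'warm'] (min_width=18, slack=5)
Line 5: ['picture', 'heart', 'red'] (min_width=17, slack=6)
Total lines: 5

Answer: 5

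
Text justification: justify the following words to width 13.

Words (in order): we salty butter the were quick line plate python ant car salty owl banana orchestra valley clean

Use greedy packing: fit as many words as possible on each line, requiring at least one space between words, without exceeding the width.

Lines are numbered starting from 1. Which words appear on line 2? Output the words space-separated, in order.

Line 1: ['we', 'salty'] (min_width=8, slack=5)
Line 2: ['butter', 'the'] (min_width=10, slack=3)
Line 3: ['were', 'quick'] (min_width=10, slack=3)
Line 4: ['line', 'plate'] (min_width=10, slack=3)
Line 5: ['python', 'ant'] (min_width=10, slack=3)
Line 6: ['car', 'salty', 'owl'] (min_width=13, slack=0)
Line 7: ['banana'] (min_width=6, slack=7)
Line 8: ['orchestra'] (min_width=9, slack=4)
Line 9: ['valley', 'clean'] (min_width=12, slack=1)

Answer: butter the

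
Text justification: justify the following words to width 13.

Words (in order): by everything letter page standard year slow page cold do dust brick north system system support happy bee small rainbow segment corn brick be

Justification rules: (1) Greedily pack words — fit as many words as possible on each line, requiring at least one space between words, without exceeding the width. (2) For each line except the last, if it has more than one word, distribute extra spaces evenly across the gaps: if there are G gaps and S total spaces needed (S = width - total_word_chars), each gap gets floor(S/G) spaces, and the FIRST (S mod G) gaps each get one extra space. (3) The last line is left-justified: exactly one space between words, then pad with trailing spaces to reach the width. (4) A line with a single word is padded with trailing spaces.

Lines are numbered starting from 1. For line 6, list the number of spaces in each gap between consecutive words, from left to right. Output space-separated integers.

Line 1: ['by', 'everything'] (min_width=13, slack=0)
Line 2: ['letter', 'page'] (min_width=11, slack=2)
Line 3: ['standard', 'year'] (min_width=13, slack=0)
Line 4: ['slow', 'page'] (min_width=9, slack=4)
Line 5: ['cold', 'do', 'dust'] (min_width=12, slack=1)
Line 6: ['brick', 'north'] (min_width=11, slack=2)
Line 7: ['system', 'system'] (min_width=13, slack=0)
Line 8: ['support', 'happy'] (min_width=13, slack=0)
Line 9: ['bee', 'small'] (min_width=9, slack=4)
Line 10: ['rainbow'] (min_width=7, slack=6)
Line 11: ['segment', 'corn'] (min_width=12, slack=1)
Line 12: ['brick', 'be'] (min_width=8, slack=5)

Answer: 3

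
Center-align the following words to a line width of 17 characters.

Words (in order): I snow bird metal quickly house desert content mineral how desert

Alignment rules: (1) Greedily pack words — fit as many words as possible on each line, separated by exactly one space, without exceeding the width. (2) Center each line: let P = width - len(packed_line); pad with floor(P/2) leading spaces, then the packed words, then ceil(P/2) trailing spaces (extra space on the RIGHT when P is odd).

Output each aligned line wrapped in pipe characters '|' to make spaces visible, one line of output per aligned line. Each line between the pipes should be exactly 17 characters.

Answer: |I snow bird metal|
|  quickly house  |
| desert content  |
|   mineral how   |
|     desert      |

Derivation:
Line 1: ['I', 'snow', 'bird', 'metal'] (min_width=17, slack=0)
Line 2: ['quickly', 'house'] (min_width=13, slack=4)
Line 3: ['desert', 'content'] (min_width=14, slack=3)
Line 4: ['mineral', 'how'] (min_width=11, slack=6)
Line 5: ['desert'] (min_width=6, slack=11)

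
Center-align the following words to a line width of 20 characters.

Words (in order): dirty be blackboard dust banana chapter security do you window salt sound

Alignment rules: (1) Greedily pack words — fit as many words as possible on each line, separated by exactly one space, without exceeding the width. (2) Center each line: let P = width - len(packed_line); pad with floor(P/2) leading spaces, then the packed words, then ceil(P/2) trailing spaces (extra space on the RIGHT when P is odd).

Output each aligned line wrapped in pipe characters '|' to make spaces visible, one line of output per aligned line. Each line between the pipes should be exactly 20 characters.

Line 1: ['dirty', 'be', 'blackboard'] (min_width=19, slack=1)
Line 2: ['dust', 'banana', 'chapter'] (min_width=19, slack=1)
Line 3: ['security', 'do', 'you'] (min_width=15, slack=5)
Line 4: ['window', 'salt', 'sound'] (min_width=17, slack=3)

Answer: |dirty be blackboard |
|dust banana chapter |
|  security do you   |
| window salt sound  |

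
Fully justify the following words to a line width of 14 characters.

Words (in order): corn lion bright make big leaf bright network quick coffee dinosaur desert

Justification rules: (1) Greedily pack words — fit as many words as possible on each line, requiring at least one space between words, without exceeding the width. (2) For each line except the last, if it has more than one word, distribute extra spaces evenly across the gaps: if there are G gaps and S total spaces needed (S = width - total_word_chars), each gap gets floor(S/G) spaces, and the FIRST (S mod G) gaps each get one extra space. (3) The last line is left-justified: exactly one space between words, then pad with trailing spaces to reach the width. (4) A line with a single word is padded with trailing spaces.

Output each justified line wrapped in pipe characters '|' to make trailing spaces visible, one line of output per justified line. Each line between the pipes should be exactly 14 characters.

Line 1: ['corn', 'lion'] (min_width=9, slack=5)
Line 2: ['bright', 'make'] (min_width=11, slack=3)
Line 3: ['big', 'leaf'] (min_width=8, slack=6)
Line 4: ['bright', 'network'] (min_width=14, slack=0)
Line 5: ['quick', 'coffee'] (min_width=12, slack=2)
Line 6: ['dinosaur'] (min_width=8, slack=6)
Line 7: ['desert'] (min_width=6, slack=8)

Answer: |corn      lion|
|bright    make|
|big       leaf|
|bright network|
|quick   coffee|
|dinosaur      |
|desert        |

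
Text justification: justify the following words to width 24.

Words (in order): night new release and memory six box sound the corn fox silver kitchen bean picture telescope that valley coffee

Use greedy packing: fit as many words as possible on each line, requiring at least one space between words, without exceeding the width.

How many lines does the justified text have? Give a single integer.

Line 1: ['night', 'new', 'release', 'and'] (min_width=21, slack=3)
Line 2: ['memory', 'six', 'box', 'sound', 'the'] (min_width=24, slack=0)
Line 3: ['corn', 'fox', 'silver', 'kitchen'] (min_width=23, slack=1)
Line 4: ['bean', 'picture', 'telescope'] (min_width=22, slack=2)
Line 5: ['that', 'valley', 'coffee'] (min_width=18, slack=6)
Total lines: 5

Answer: 5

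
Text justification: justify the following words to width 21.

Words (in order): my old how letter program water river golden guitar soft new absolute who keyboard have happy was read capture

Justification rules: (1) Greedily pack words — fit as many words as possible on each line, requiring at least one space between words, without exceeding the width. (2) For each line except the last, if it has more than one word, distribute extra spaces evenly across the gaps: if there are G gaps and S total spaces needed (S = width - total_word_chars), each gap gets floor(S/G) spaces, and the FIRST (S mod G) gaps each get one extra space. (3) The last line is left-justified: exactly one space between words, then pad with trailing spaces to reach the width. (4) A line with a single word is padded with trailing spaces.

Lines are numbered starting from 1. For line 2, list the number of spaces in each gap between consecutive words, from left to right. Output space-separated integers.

Line 1: ['my', 'old', 'how', 'letter'] (min_width=17, slack=4)
Line 2: ['program', 'water', 'river'] (min_width=19, slack=2)
Line 3: ['golden', 'guitar', 'soft'] (min_width=18, slack=3)
Line 4: ['new', 'absolute', 'who'] (min_width=16, slack=5)
Line 5: ['keyboard', 'have', 'happy'] (min_width=19, slack=2)
Line 6: ['was', 'read', 'capture'] (min_width=16, slack=5)

Answer: 2 2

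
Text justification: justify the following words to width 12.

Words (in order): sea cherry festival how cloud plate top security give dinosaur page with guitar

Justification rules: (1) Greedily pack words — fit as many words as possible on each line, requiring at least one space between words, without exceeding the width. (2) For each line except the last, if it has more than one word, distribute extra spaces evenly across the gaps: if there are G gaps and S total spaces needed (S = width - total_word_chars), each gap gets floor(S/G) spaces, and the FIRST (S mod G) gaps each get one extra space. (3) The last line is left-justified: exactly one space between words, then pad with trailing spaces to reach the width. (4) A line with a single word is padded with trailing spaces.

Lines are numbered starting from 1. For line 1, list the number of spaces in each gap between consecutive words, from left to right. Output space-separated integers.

Line 1: ['sea', 'cherry'] (min_width=10, slack=2)
Line 2: ['festival', 'how'] (min_width=12, slack=0)
Line 3: ['cloud', 'plate'] (min_width=11, slack=1)
Line 4: ['top', 'security'] (min_width=12, slack=0)
Line 5: ['give'] (min_width=4, slack=8)
Line 6: ['dinosaur'] (min_width=8, slack=4)
Line 7: ['page', 'with'] (min_width=9, slack=3)
Line 8: ['guitar'] (min_width=6, slack=6)

Answer: 3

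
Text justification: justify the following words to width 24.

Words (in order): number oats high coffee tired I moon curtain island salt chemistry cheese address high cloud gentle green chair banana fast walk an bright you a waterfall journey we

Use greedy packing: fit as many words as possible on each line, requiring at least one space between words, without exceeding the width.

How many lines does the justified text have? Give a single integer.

Answer: 8

Derivation:
Line 1: ['number', 'oats', 'high', 'coffee'] (min_width=23, slack=1)
Line 2: ['tired', 'I', 'moon', 'curtain'] (min_width=20, slack=4)
Line 3: ['island', 'salt', 'chemistry'] (min_width=21, slack=3)
Line 4: ['cheese', 'address', 'high'] (min_width=19, slack=5)
Line 5: ['cloud', 'gentle', 'green', 'chair'] (min_width=24, slack=0)
Line 6: ['banana', 'fast', 'walk', 'an'] (min_width=19, slack=5)
Line 7: ['bright', 'you', 'a', 'waterfall'] (min_width=22, slack=2)
Line 8: ['journey', 'we'] (min_width=10, slack=14)
Total lines: 8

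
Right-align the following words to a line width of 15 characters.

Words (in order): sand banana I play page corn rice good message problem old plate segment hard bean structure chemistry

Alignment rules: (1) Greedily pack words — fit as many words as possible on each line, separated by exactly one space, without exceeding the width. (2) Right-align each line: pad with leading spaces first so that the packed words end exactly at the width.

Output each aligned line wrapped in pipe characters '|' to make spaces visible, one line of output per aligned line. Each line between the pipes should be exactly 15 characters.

Line 1: ['sand', 'banana', 'I'] (min_width=13, slack=2)
Line 2: ['play', 'page', 'corn'] (min_width=14, slack=1)
Line 3: ['rice', 'good'] (min_width=9, slack=6)
Line 4: ['message', 'problem'] (min_width=15, slack=0)
Line 5: ['old', 'plate'] (min_width=9, slack=6)
Line 6: ['segment', 'hard'] (min_width=12, slack=3)
Line 7: ['bean', 'structure'] (min_width=14, slack=1)
Line 8: ['chemistry'] (min_width=9, slack=6)

Answer: |  sand banana I|
| play page corn|
|      rice good|
|message problem|
|      old plate|
|   segment hard|
| bean structure|
|      chemistry|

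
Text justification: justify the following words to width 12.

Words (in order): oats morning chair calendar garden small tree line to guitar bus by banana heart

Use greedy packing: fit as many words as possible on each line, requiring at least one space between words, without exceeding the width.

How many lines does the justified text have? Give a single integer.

Answer: 8

Derivation:
Line 1: ['oats', 'morning'] (min_width=12, slack=0)
Line 2: ['chair'] (min_width=5, slack=7)
Line 3: ['calendar'] (min_width=8, slack=4)
Line 4: ['garden', 'small'] (min_width=12, slack=0)
Line 5: ['tree', 'line', 'to'] (min_width=12, slack=0)
Line 6: ['guitar', 'bus'] (min_width=10, slack=2)
Line 7: ['by', 'banana'] (min_width=9, slack=3)
Line 8: ['heart'] (min_width=5, slack=7)
Total lines: 8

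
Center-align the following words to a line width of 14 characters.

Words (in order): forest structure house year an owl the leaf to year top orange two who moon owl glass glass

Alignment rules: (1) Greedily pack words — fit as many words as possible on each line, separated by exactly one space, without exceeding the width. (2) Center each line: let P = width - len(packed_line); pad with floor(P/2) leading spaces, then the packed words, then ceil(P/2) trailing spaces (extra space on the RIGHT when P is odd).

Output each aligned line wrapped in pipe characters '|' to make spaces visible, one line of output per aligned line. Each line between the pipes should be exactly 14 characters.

Answer: |    forest    |
|  structure   |
|house year an |
| owl the leaf |
| to year top  |
|orange two who|
|moon owl glass|
|    glass     |

Derivation:
Line 1: ['forest'] (min_width=6, slack=8)
Line 2: ['structure'] (min_width=9, slack=5)
Line 3: ['house', 'year', 'an'] (min_width=13, slack=1)
Line 4: ['owl', 'the', 'leaf'] (min_width=12, slack=2)
Line 5: ['to', 'year', 'top'] (min_width=11, slack=3)
Line 6: ['orange', 'two', 'who'] (min_width=14, slack=0)
Line 7: ['moon', 'owl', 'glass'] (min_width=14, slack=0)
Line 8: ['glass'] (min_width=5, slack=9)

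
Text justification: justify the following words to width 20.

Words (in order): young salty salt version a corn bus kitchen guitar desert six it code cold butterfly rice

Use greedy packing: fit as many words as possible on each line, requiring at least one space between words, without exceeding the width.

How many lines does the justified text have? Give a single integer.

Line 1: ['young', 'salty', 'salt'] (min_width=16, slack=4)
Line 2: ['version', 'a', 'corn', 'bus'] (min_width=18, slack=2)
Line 3: ['kitchen', 'guitar'] (min_width=14, slack=6)
Line 4: ['desert', 'six', 'it', 'code'] (min_width=18, slack=2)
Line 5: ['cold', 'butterfly', 'rice'] (min_width=19, slack=1)
Total lines: 5

Answer: 5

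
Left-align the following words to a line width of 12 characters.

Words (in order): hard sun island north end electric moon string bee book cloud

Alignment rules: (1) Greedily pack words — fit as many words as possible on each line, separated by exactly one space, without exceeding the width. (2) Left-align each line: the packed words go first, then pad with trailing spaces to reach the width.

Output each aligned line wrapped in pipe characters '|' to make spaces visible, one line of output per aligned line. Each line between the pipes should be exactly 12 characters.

Answer: |hard sun    |
|island north|
|end electric|
|moon string |
|bee book    |
|cloud       |

Derivation:
Line 1: ['hard', 'sun'] (min_width=8, slack=4)
Line 2: ['island', 'north'] (min_width=12, slack=0)
Line 3: ['end', 'electric'] (min_width=12, slack=0)
Line 4: ['moon', 'string'] (min_width=11, slack=1)
Line 5: ['bee', 'book'] (min_width=8, slack=4)
Line 6: ['cloud'] (min_width=5, slack=7)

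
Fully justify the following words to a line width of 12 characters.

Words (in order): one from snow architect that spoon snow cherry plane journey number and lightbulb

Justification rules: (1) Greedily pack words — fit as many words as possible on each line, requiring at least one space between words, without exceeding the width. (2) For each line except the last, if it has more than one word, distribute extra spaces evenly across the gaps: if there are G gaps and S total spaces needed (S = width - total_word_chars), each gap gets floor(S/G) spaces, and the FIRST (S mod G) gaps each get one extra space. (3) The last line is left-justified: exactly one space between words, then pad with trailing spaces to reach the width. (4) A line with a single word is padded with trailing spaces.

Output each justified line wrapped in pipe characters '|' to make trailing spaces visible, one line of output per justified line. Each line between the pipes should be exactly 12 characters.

Line 1: ['one', 'from'] (min_width=8, slack=4)
Line 2: ['snow'] (min_width=4, slack=8)
Line 3: ['architect'] (min_width=9, slack=3)
Line 4: ['that', 'spoon'] (min_width=10, slack=2)
Line 5: ['snow', 'cherry'] (min_width=11, slack=1)
Line 6: ['plane'] (min_width=5, slack=7)
Line 7: ['journey'] (min_width=7, slack=5)
Line 8: ['number', 'and'] (min_width=10, slack=2)
Line 9: ['lightbulb'] (min_width=9, slack=3)

Answer: |one     from|
|snow        |
|architect   |
|that   spoon|
|snow  cherry|
|plane       |
|journey     |
|number   and|
|lightbulb   |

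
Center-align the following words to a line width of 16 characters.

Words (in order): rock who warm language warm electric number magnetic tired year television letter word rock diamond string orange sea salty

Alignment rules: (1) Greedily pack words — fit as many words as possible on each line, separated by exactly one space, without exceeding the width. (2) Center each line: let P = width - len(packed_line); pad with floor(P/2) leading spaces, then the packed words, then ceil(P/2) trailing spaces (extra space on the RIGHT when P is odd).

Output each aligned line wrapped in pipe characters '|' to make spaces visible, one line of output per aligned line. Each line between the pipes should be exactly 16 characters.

Line 1: ['rock', 'who', 'warm'] (min_width=13, slack=3)
Line 2: ['language', 'warm'] (min_width=13, slack=3)
Line 3: ['electric', 'number'] (min_width=15, slack=1)
Line 4: ['magnetic', 'tired'] (min_width=14, slack=2)
Line 5: ['year', 'television'] (min_width=15, slack=1)
Line 6: ['letter', 'word', 'rock'] (min_width=16, slack=0)
Line 7: ['diamond', 'string'] (min_width=14, slack=2)
Line 8: ['orange', 'sea', 'salty'] (min_width=16, slack=0)

Answer: | rock who warm  |
| language warm  |
|electric number |
| magnetic tired |
|year television |
|letter word rock|
| diamond string |
|orange sea salty|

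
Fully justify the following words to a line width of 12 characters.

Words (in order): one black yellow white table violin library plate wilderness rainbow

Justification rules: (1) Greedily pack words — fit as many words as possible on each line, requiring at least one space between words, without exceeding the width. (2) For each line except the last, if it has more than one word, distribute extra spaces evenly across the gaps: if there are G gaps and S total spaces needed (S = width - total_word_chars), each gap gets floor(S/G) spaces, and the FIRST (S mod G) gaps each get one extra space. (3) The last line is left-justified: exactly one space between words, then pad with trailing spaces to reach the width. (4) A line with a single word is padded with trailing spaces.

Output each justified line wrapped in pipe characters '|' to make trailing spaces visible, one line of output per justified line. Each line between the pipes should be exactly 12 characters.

Answer: |one    black|
|yellow white|
|table violin|
|library     |
|plate       |
|wilderness  |
|rainbow     |

Derivation:
Line 1: ['one', 'black'] (min_width=9, slack=3)
Line 2: ['yellow', 'white'] (min_width=12, slack=0)
Line 3: ['table', 'violin'] (min_width=12, slack=0)
Line 4: ['library'] (min_width=7, slack=5)
Line 5: ['plate'] (min_width=5, slack=7)
Line 6: ['wilderness'] (min_width=10, slack=2)
Line 7: ['rainbow'] (min_width=7, slack=5)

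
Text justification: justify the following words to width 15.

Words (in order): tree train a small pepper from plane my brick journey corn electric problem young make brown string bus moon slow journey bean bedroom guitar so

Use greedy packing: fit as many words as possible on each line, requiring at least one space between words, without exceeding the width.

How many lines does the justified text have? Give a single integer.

Answer: 11

Derivation:
Line 1: ['tree', 'train', 'a'] (min_width=12, slack=3)
Line 2: ['small', 'pepper'] (min_width=12, slack=3)
Line 3: ['from', 'plane', 'my'] (min_width=13, slack=2)
Line 4: ['brick', 'journey'] (min_width=13, slack=2)
Line 5: ['corn', 'electric'] (min_width=13, slack=2)
Line 6: ['problem', 'young'] (min_width=13, slack=2)
Line 7: ['make', 'brown'] (min_width=10, slack=5)
Line 8: ['string', 'bus', 'moon'] (min_width=15, slack=0)
Line 9: ['slow', 'journey'] (min_width=12, slack=3)
Line 10: ['bean', 'bedroom'] (min_width=12, slack=3)
Line 11: ['guitar', 'so'] (min_width=9, slack=6)
Total lines: 11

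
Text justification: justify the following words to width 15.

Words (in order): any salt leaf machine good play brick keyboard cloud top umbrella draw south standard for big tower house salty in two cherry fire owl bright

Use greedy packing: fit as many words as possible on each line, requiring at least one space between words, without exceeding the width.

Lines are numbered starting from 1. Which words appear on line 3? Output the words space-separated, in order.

Answer: play brick

Derivation:
Line 1: ['any', 'salt', 'leaf'] (min_width=13, slack=2)
Line 2: ['machine', 'good'] (min_width=12, slack=3)
Line 3: ['play', 'brick'] (min_width=10, slack=5)
Line 4: ['keyboard', 'cloud'] (min_width=14, slack=1)
Line 5: ['top', 'umbrella'] (min_width=12, slack=3)
Line 6: ['draw', 'south'] (min_width=10, slack=5)
Line 7: ['standard', 'for'] (min_width=12, slack=3)
Line 8: ['big', 'tower', 'house'] (min_width=15, slack=0)
Line 9: ['salty', 'in', 'two'] (min_width=12, slack=3)
Line 10: ['cherry', 'fire', 'owl'] (min_width=15, slack=0)
Line 11: ['bright'] (min_width=6, slack=9)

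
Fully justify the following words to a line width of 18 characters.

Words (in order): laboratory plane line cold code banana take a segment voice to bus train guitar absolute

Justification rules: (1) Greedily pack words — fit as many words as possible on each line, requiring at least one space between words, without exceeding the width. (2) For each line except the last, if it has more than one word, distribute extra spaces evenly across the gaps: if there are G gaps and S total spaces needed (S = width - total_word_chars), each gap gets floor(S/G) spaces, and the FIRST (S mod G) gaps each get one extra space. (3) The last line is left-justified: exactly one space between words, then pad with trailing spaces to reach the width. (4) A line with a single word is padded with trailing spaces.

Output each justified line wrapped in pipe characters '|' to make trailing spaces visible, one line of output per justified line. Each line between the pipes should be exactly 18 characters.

Answer: |laboratory   plane|
|line   cold   code|
|banana    take   a|
|segment  voice  to|
|bus  train  guitar|
|absolute          |

Derivation:
Line 1: ['laboratory', 'plane'] (min_width=16, slack=2)
Line 2: ['line', 'cold', 'code'] (min_width=14, slack=4)
Line 3: ['banana', 'take', 'a'] (min_width=13, slack=5)
Line 4: ['segment', 'voice', 'to'] (min_width=16, slack=2)
Line 5: ['bus', 'train', 'guitar'] (min_width=16, slack=2)
Line 6: ['absolute'] (min_width=8, slack=10)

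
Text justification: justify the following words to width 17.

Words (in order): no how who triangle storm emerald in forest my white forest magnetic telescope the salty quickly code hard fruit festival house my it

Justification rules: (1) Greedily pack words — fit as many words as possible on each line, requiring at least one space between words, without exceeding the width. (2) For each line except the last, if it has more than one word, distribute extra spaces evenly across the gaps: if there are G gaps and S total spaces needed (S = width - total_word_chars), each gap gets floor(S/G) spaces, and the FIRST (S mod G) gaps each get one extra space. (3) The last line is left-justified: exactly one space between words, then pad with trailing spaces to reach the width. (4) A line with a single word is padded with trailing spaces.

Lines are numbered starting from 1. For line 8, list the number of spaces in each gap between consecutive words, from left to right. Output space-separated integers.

Answer: 2 2

Derivation:
Line 1: ['no', 'how', 'who'] (min_width=10, slack=7)
Line 2: ['triangle', 'storm'] (min_width=14, slack=3)
Line 3: ['emerald', 'in', 'forest'] (min_width=17, slack=0)
Line 4: ['my', 'white', 'forest'] (min_width=15, slack=2)
Line 5: ['magnetic'] (min_width=8, slack=9)
Line 6: ['telescope', 'the'] (min_width=13, slack=4)
Line 7: ['salty', 'quickly'] (min_width=13, slack=4)
Line 8: ['code', 'hard', 'fruit'] (min_width=15, slack=2)
Line 9: ['festival', 'house', 'my'] (min_width=17, slack=0)
Line 10: ['it'] (min_width=2, slack=15)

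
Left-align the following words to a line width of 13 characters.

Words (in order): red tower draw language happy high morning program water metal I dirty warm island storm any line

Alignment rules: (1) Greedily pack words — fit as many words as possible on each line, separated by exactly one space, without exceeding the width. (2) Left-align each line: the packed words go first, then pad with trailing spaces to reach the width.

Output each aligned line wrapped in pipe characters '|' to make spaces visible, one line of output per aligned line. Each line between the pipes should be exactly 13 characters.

Line 1: ['red', 'tower'] (min_width=9, slack=4)
Line 2: ['draw', 'language'] (min_width=13, slack=0)
Line 3: ['happy', 'high'] (min_width=10, slack=3)
Line 4: ['morning'] (min_width=7, slack=6)
Line 5: ['program', 'water'] (min_width=13, slack=0)
Line 6: ['metal', 'I', 'dirty'] (min_width=13, slack=0)
Line 7: ['warm', 'island'] (min_width=11, slack=2)
Line 8: ['storm', 'any'] (min_width=9, slack=4)
Line 9: ['line'] (min_width=4, slack=9)

Answer: |red tower    |
|draw language|
|happy high   |
|morning      |
|program water|
|metal I dirty|
|warm island  |
|storm any    |
|line         |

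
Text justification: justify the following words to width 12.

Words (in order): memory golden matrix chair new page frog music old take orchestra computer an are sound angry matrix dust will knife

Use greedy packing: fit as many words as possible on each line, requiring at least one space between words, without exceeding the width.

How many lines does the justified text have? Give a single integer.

Answer: 12

Derivation:
Line 1: ['memory'] (min_width=6, slack=6)
Line 2: ['golden'] (min_width=6, slack=6)
Line 3: ['matrix', 'chair'] (min_width=12, slack=0)
Line 4: ['new', 'page'] (min_width=8, slack=4)
Line 5: ['frog', 'music'] (min_width=10, slack=2)
Line 6: ['old', 'take'] (min_width=8, slack=4)
Line 7: ['orchestra'] (min_width=9, slack=3)
Line 8: ['computer', 'an'] (min_width=11, slack=1)
Line 9: ['are', 'sound'] (min_width=9, slack=3)
Line 10: ['angry', 'matrix'] (min_width=12, slack=0)
Line 11: ['dust', 'will'] (min_width=9, slack=3)
Line 12: ['knife'] (min_width=5, slack=7)
Total lines: 12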